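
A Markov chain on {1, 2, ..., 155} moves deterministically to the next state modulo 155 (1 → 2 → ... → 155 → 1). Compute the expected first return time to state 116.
E[T_116 | X_0 = 116] = 155

The chain cycles deterministically, so starting at state 116 it returns in exactly 155 steps. Equivalently, the stationary distribution is uniform π_j = 1/155 for every state j, so by Kac's formula E[T_116] = 1/π_116 = 155.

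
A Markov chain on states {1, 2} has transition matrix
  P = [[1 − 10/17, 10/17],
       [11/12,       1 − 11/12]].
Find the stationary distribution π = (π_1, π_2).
π_1 = 187/307, π_2 = 120/307

Solve πP = π with π_1 + π_2 = 1. From πP = π: π_1 · (1 − 10/17) + π_2 · 11/12 = π_1 ⇒ π_2 · 11/12 = π_1 · 10/17 ⇒ π_2/π_1 = (10/17)/(11/12) = 120/187. Together with π_1 + π_2 = 1:
  π_1 = (11/12)/(10/17 + 11/12) = (11/12)/(307/204) = 187/307,
  π_2 = (10/17)/(10/17 + 11/12) = (10/17)/(307/204) = 120/307.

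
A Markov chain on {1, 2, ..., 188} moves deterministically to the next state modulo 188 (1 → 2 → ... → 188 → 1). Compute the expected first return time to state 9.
E[T_9 | X_0 = 9] = 188

The chain cycles deterministically, so starting at state 9 it returns in exactly 188 steps. Equivalently, the stationary distribution is uniform π_j = 1/188 for every state j, so by Kac's formula E[T_9] = 1/π_9 = 188.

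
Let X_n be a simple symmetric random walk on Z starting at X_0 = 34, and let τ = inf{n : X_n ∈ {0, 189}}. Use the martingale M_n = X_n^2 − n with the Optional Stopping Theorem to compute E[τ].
E[τ] = 5270

M_n = X_n^2 − n is a martingale (since E[X_{n+1}^2 | F_n] = X_n^2 + 1). By OST (τ has finite mean in a bounded region), E[M_τ] = E[M_0] = X_0^2 − 0 = 34^2 = 1156. Also E[M_τ] = E[X_τ^2] − E[τ]. The walk exits at 0 or 189, with P(hit 189 first) = 34/189, so E[X_τ^2] = 189^2 · 34/189 + 0 = 6426. Thus E[τ] = E[X_τ^2] − E[M_τ] = 6426 − 1156 = 5270 = 34(189 − 34) = 5270.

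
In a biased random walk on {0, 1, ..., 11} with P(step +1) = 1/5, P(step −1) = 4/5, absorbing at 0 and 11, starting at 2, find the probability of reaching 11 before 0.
P(hit 11 before 0) = (1 − (4)^2) / (1 − (4)^11) = 5/1398101

Let u_k denote P(reach 11 before 0 | start at k). Boundary: u_0 = 0, u_11 = 1. Recurrence: u_k = 1/5·u_{k+1} + 4/5·u_{k-1} for 1 ≤ k ≤ 10. Try u_k = A + B·r^k with r = q/p = (4/5)/(1/5) = 4. Substitution satisfies the recurrence; boundary conditions give:
  u_k = (1 − r^k) / (1 − r^N) = (1 − (4)^2) / (1 − (4)^11) = 5/1398101.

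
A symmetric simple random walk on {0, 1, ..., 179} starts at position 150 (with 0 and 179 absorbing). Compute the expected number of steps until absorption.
E[τ | X_0 = 150] = 4350

Let v_k = E[τ | X_0 = k]. Boundary: v_0 = v_179 = 0. Recurrence: v_k = 1 + (v_{k-1} + v_{k+1})/2 for 1 ≤ k ≤ 178. The particular solution to v_k − (v_{k-1} + v_{k+1})/2 = 1 is v_k = −k^2. Adding homogeneous solution A + B k and matching boundaries gives v_k = k (179 − k). Substituting k = 150: v_150 = 150 · 29 = 4350.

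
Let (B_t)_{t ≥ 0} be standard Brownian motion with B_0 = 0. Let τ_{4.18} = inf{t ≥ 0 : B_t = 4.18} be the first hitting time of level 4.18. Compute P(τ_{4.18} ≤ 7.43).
P(τ_{4.18} ≤ 7.43) = 2(1 − Φ(4.18/√7.43)) = 2(1 − Φ(1.5335)) ≈ 0.1252

By the reflection principle for standard BM, P(τ_b ≤ t) = 2 · P(B_t ≥ b). Since B_t ~ N(0, t), P(B_t ≥ 4.18) = 1 − Φ(4.18/√t) = 1 − Φ(4.18/√7.43) = 1 − Φ(1.5335) ≈ 0.06258. Doubling: P(τ_{4.18} ≤ 7.43) ≈ 2 · 0.06258 = 0.12516 ≈ 0.1252.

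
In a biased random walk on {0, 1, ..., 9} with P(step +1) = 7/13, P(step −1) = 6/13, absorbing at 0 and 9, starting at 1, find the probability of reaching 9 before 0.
P(hit 9 before 0) = (1 − (6/7)^1) / (1 − (6/7)^9) = 5764801/30275911

Let u_k denote P(reach 9 before 0 | start at k). Boundary: u_0 = 0, u_9 = 1. Recurrence: u_k = 7/13·u_{k+1} + 6/13·u_{k-1} for 1 ≤ k ≤ 8. Try u_k = A + B·r^k with r = q/p = (6/13)/(7/13) = 6/7. Substitution satisfies the recurrence; boundary conditions give:
  u_k = (1 − r^k) / (1 − r^N) = (1 − (6/7)^1) / (1 − (6/7)^9) = 5764801/30275911.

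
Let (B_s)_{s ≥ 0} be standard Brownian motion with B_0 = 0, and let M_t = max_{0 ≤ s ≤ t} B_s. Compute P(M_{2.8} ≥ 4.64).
P(M_{2.8} ≥ 4.64) = 2·P(B_{2.8} ≥ 4.64) = 2(1 − Φ(4.64/√2.8)) ≈ 0.0056

By the reflection principle for Brownian motion, P(M_t ≥ a) = 2 · P(B_t ≥ a) for a ≥ 0. Since B_t ~ N(0, t), P(B_t ≥ 4.64) = 1 − Φ(4.64/√t) = 1 − Φ(4.64/√2.8) = 1 − Φ(2.7729). So
  P(M_{2.8} ≥ 4.64) = 2(1 − Φ(2.7729)) ≈ 0.0056.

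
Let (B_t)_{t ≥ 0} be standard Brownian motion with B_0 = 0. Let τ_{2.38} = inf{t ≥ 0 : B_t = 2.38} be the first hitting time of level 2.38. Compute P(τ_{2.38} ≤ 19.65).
P(τ_{2.38} ≤ 19.65) = 2(1 − Φ(2.38/√19.65)) = 2(1 − Φ(0.5369)) ≈ 0.5913

By the reflection principle for standard BM, P(τ_b ≤ t) = 2 · P(B_t ≥ b). Since B_t ~ N(0, t), P(B_t ≥ 2.38) = 1 − Φ(2.38/√t) = 1 − Φ(2.38/√19.65) = 1 − Φ(0.5369) ≈ 0.29567. Doubling: P(τ_{2.38} ≤ 19.65) ≈ 2 · 0.29567 = 0.59134 ≈ 0.5913.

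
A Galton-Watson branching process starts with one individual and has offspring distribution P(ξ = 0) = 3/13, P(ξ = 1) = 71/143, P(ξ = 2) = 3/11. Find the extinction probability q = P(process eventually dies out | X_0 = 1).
q = 11/13

The pgf is f(s) = 3/13 + 71/143·s + 3/11·s². The extinction probability q is the smallest fixed point of f in [0, 1]. Setting s = f(s):
  3/11·s² + (71/143 − 1)·s + 3/13 = 0
  3/11·s² − (3/13 + 3/11)·s + 3/13 = 0
which factors as (s − 1)·(3/11·s − 3/13) = 0, giving roots s = 1 and s = (3/13)/(3/11) = 11/13.
Mean offspring μ = 71/143 + 2·3/11 = 149/143 > 1 (supercritical), so q < 1. The extinction probability is the smaller root: q = (3/13)/(3/11) = 11/13.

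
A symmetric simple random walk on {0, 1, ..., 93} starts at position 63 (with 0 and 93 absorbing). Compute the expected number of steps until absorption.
E[τ | X_0 = 63] = 1890

Let v_k = E[τ | X_0 = k]. Boundary: v_0 = v_93 = 0. Recurrence: v_k = 1 + (v_{k-1} + v_{k+1})/2 for 1 ≤ k ≤ 92. The particular solution to v_k − (v_{k-1} + v_{k+1})/2 = 1 is v_k = −k^2. Adding homogeneous solution A + B k and matching boundaries gives v_k = k (93 − k). Substituting k = 63: v_63 = 63 · 30 = 1890.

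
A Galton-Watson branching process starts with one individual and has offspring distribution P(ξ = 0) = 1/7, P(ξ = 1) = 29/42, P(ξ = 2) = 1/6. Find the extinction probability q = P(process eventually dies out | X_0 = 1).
q = 6/7

The pgf is f(s) = 1/7 + 29/42·s + 1/6·s². The extinction probability q is the smallest fixed point of f in [0, 1]. Setting s = f(s):
  1/6·s² + (29/42 − 1)·s + 1/7 = 0
  1/6·s² − (1/7 + 1/6)·s + 1/7 = 0
which factors as (s − 1)·(1/6·s − 1/7) = 0, giving roots s = 1 and s = (1/7)/(1/6) = 6/7.
Mean offspring μ = 29/42 + 2·1/6 = 43/42 > 1 (supercritical), so q < 1. The extinction probability is the smaller root: q = (1/7)/(1/6) = 6/7.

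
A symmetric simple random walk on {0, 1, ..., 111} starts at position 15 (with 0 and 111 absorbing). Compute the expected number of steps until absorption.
E[τ | X_0 = 15] = 1440

Let v_k = E[τ | X_0 = k]. Boundary: v_0 = v_111 = 0. Recurrence: v_k = 1 + (v_{k-1} + v_{k+1})/2 for 1 ≤ k ≤ 110. The particular solution to v_k − (v_{k-1} + v_{k+1})/2 = 1 is v_k = −k^2. Adding homogeneous solution A + B k and matching boundaries gives v_k = k (111 − k). Substituting k = 15: v_15 = 15 · 96 = 1440.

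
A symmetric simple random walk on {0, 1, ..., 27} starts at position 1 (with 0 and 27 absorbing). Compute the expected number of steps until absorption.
E[τ | X_0 = 1] = 26

Let v_k = E[τ | X_0 = k]. Boundary: v_0 = v_27 = 0. Recurrence: v_k = 1 + (v_{k-1} + v_{k+1})/2 for 1 ≤ k ≤ 26. The particular solution to v_k − (v_{k-1} + v_{k+1})/2 = 1 is v_k = −k^2. Adding homogeneous solution A + B k and matching boundaries gives v_k = k (27 − k). Substituting k = 1: v_1 = 1 · 26 = 26.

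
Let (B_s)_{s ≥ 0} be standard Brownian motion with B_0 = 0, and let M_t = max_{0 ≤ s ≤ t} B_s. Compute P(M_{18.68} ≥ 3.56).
P(M_{18.68} ≥ 3.56) = 2·P(B_{18.68} ≥ 3.56) = 2(1 − Φ(3.56/√18.68)) ≈ 0.4101

By the reflection principle for Brownian motion, P(M_t ≥ a) = 2 · P(B_t ≥ a) for a ≥ 0. Since B_t ~ N(0, t), P(B_t ≥ 3.56) = 1 − Φ(3.56/√t) = 1 − Φ(3.56/√18.68) = 1 − Φ(0.8237). So
  P(M_{18.68} ≥ 3.56) = 2(1 − Φ(0.8237)) ≈ 0.4101.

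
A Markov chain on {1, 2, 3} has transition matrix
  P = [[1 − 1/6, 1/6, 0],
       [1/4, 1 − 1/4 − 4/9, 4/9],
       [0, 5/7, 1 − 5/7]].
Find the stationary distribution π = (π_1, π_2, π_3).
π = (135/281, 90/281, 56/281)

This is a birth-death chain on three states, which satisfies detailed balance: π_1 · P_{12} = π_2 · P_{21} and π_2 · P_{23} = π_3 · P_{32}.
From π_1 · 1/6 = π_2 · 1/4: π_2/π_1 = (1/6)/(1/4) = 2/3.
From π_2 · 4/9 = π_3 · 5/7: π_3/π_2 = (4/9)/(5/7) = 28/45.
Take π_1 proportional to 1; then unnormalized π = (1, 2/3, 56/135). Normalize by dividing by the sum 281/135:
  π = (135/281, 90/281, 56/281).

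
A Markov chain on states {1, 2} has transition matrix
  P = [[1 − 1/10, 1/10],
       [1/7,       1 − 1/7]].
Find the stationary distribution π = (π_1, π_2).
π_1 = 10/17, π_2 = 7/17

Solve πP = π with π_1 + π_2 = 1. From πP = π: π_1 · (1 − 1/10) + π_2 · 1/7 = π_1 ⇒ π_2 · 1/7 = π_1 · 1/10 ⇒ π_2/π_1 = (1/10)/(1/7) = 7/10. Together with π_1 + π_2 = 1:
  π_1 = (1/7)/(1/10 + 1/7) = (1/7)/(17/70) = 10/17,
  π_2 = (1/10)/(1/10 + 1/7) = (1/10)/(17/70) = 7/17.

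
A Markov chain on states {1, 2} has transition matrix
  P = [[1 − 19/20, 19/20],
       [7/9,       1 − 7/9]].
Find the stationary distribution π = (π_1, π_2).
π_1 = 140/311, π_2 = 171/311

Solve πP = π with π_1 + π_2 = 1. From πP = π: π_1 · (1 − 19/20) + π_2 · 7/9 = π_1 ⇒ π_2 · 7/9 = π_1 · 19/20 ⇒ π_2/π_1 = (19/20)/(7/9) = 171/140. Together with π_1 + π_2 = 1:
  π_1 = (7/9)/(19/20 + 7/9) = (7/9)/(311/180) = 140/311,
  π_2 = (19/20)/(19/20 + 7/9) = (19/20)/(311/180) = 171/311.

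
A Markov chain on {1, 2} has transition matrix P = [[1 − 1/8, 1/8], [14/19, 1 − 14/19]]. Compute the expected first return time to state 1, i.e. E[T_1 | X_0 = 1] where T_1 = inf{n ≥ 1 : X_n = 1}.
E[T_1 | X_0 = 1] = 1/π_1 = 131/112

For an irreducible recurrent Markov chain with stationary distribution π, E[T_i | X_0 = i] = 1/π_i (Kac's formula). Here π_1 = (14/19)/(1/8 + 14/19) = (14/19)/(131/152) = 112/131, so E[T_1 | X_0 = 1] = 1/π_1 = (1/8 + 14/19)/(14/19) = (131/152)/(14/19) = 131/112.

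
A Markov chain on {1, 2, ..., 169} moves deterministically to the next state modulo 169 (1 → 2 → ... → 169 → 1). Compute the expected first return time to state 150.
E[T_150 | X_0 = 150] = 169

The chain cycles deterministically, so starting at state 150 it returns in exactly 169 steps. Equivalently, the stationary distribution is uniform π_j = 1/169 for every state j, so by Kac's formula E[T_150] = 1/π_150 = 169.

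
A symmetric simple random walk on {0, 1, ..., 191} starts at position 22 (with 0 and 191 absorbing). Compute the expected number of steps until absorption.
E[τ | X_0 = 22] = 3718

Let v_k = E[τ | X_0 = k]. Boundary: v_0 = v_191 = 0. Recurrence: v_k = 1 + (v_{k-1} + v_{k+1})/2 for 1 ≤ k ≤ 190. The particular solution to v_k − (v_{k-1} + v_{k+1})/2 = 1 is v_k = −k^2. Adding homogeneous solution A + B k and matching boundaries gives v_k = k (191 − k). Substituting k = 22: v_22 = 22 · 169 = 3718.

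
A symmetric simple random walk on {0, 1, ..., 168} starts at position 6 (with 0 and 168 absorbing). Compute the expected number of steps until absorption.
E[τ | X_0 = 6] = 972

Let v_k = E[τ | X_0 = k]. Boundary: v_0 = v_168 = 0. Recurrence: v_k = 1 + (v_{k-1} + v_{k+1})/2 for 1 ≤ k ≤ 167. The particular solution to v_k − (v_{k-1} + v_{k+1})/2 = 1 is v_k = −k^2. Adding homogeneous solution A + B k and matching boundaries gives v_k = k (168 − k). Substituting k = 6: v_6 = 6 · 162 = 972.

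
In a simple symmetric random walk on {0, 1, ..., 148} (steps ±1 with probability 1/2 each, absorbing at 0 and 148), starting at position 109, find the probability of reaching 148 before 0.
P(hit 148 before 0) = 109/148

Let u_k = P(hit 148 before 0 | start at k). Then u_0 = 0, u_148 = 1, and u_k = u_{k-1}/2 + u_{k+1}/2 for 1 ≤ k ≤ 147. This harmonic recurrence is solved by u_k = k/148, giving u_109 = 109/148.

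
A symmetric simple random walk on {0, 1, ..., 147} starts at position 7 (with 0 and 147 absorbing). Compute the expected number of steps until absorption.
E[τ | X_0 = 7] = 980

Let v_k = E[τ | X_0 = k]. Boundary: v_0 = v_147 = 0. Recurrence: v_k = 1 + (v_{k-1} + v_{k+1})/2 for 1 ≤ k ≤ 146. The particular solution to v_k − (v_{k-1} + v_{k+1})/2 = 1 is v_k = −k^2. Adding homogeneous solution A + B k and matching boundaries gives v_k = k (147 − k). Substituting k = 7: v_7 = 7 · 140 = 980.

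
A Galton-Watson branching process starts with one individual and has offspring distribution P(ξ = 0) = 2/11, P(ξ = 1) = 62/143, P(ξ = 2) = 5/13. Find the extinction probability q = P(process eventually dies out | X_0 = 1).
q = 26/55

The pgf is f(s) = 2/11 + 62/143·s + 5/13·s². The extinction probability q is the smallest fixed point of f in [0, 1]. Setting s = f(s):
  5/13·s² + (62/143 − 1)·s + 2/11 = 0
  5/13·s² − (2/11 + 5/13)·s + 2/11 = 0
which factors as (s − 1)·(5/13·s − 2/11) = 0, giving roots s = 1 and s = (2/11)/(5/13) = 26/55.
Mean offspring μ = 62/143 + 2·5/13 = 172/143 > 1 (supercritical), so q < 1. The extinction probability is the smaller root: q = (2/11)/(5/13) = 26/55.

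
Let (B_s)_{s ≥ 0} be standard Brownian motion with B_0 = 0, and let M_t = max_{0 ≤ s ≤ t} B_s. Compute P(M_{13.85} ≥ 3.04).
P(M_{13.85} ≥ 3.04) = 2·P(B_{13.85} ≥ 3.04) = 2(1 − Φ(3.04/√13.85)) ≈ 0.4140

By the reflection principle for Brownian motion, P(M_t ≥ a) = 2 · P(B_t ≥ a) for a ≥ 0. Since B_t ~ N(0, t), P(B_t ≥ 3.04) = 1 − Φ(3.04/√t) = 1 − Φ(3.04/√13.85) = 1 − Φ(0.8169). So
  P(M_{13.85} ≥ 3.04) = 2(1 − Φ(0.8169)) ≈ 0.4140.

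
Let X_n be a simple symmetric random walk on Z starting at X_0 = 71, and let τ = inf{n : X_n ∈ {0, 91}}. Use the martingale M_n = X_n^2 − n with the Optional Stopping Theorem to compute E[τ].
E[τ] = 1420

M_n = X_n^2 − n is a martingale (since E[X_{n+1}^2 | F_n] = X_n^2 + 1). By OST (τ has finite mean in a bounded region), E[M_τ] = E[M_0] = X_0^2 − 0 = 71^2 = 5041. Also E[M_τ] = E[X_τ^2] − E[τ]. The walk exits at 0 or 91, with P(hit 91 first) = 71/91, so E[X_τ^2] = 91^2 · 71/91 + 0 = 6461. Thus E[τ] = E[X_τ^2] − E[M_τ] = 6461 − 5041 = 1420 = 71(91 − 71) = 1420.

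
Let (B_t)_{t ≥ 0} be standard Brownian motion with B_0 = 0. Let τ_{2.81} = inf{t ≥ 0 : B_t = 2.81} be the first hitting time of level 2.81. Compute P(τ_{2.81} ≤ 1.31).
P(τ_{2.81} ≤ 1.31) = 2(1 − Φ(2.81/√1.31)) = 2(1 − Φ(2.4551)) ≈ 0.0141

By the reflection principle for standard BM, P(τ_b ≤ t) = 2 · P(B_t ≥ b). Since B_t ~ N(0, t), P(B_t ≥ 2.81) = 1 − Φ(2.81/√t) = 1 − Φ(2.81/√1.31) = 1 − Φ(2.4551) ≈ 0.00704. Doubling: P(τ_{2.81} ≤ 1.31) ≈ 2 · 0.00704 = 0.01408 ≈ 0.0141.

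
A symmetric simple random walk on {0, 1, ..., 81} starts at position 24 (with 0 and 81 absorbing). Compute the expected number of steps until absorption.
E[τ | X_0 = 24] = 1368

Let v_k = E[τ | X_0 = k]. Boundary: v_0 = v_81 = 0. Recurrence: v_k = 1 + (v_{k-1} + v_{k+1})/2 for 1 ≤ k ≤ 80. The particular solution to v_k − (v_{k-1} + v_{k+1})/2 = 1 is v_k = −k^2. Adding homogeneous solution A + B k and matching boundaries gives v_k = k (81 − k). Substituting k = 24: v_24 = 24 · 57 = 1368.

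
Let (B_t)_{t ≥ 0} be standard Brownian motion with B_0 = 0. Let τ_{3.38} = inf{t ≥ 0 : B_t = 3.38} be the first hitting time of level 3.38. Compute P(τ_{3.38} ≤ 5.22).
P(τ_{3.38} ≤ 5.22) = 2(1 − Φ(3.38/√5.22)) = 2(1 − Φ(1.4794)) ≈ 0.1390

By the reflection principle for standard BM, P(τ_b ≤ t) = 2 · P(B_t ≥ b). Since B_t ~ N(0, t), P(B_t ≥ 3.38) = 1 − Φ(3.38/√t) = 1 − Φ(3.38/√5.22) = 1 − Φ(1.4794) ≈ 0.06952. Doubling: P(τ_{3.38} ≤ 5.22) ≈ 2 · 0.06952 = 0.13904 ≈ 0.1390.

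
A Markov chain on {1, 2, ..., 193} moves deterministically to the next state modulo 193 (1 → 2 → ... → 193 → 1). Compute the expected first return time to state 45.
E[T_45 | X_0 = 45] = 193

The chain cycles deterministically, so starting at state 45 it returns in exactly 193 steps. Equivalently, the stationary distribution is uniform π_j = 1/193 for every state j, so by Kac's formula E[T_45] = 1/π_45 = 193.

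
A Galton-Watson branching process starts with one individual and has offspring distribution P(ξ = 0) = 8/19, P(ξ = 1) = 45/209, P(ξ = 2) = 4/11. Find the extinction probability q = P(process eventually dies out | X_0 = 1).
q = 1

Mean offspring μ = 0·8/19 + 1·45/209 + 2·4/11 = 197/209 ≤ 1. For μ ≤ 1 with offspring not concentrated at 1, the Galton-Watson process goes extinct almost surely, so q = 1.
(Algebraic check: The pgf is f(s) = 8/19 + 45/209·s + 4/11·s². The extinction probability q is the smallest fixed point of f in [0, 1]. Setting s = f(s):
  4/11·s² + (45/209 − 1)·s + 8/19 = 0
  4/11·s² − (8/19 + 4/11)·s + 8/19 = 0
which factors as (s − 1)·(4/11·s − 8/19) = 0, giving roots s = 1 and s = (8/19)/(4/11) = 22/19. Since 22/19 ≥ 1, the smallest root in [0, 1] is s = 1.)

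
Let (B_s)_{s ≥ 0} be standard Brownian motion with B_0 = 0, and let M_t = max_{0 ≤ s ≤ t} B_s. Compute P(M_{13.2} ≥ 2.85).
P(M_{13.2} ≥ 2.85) = 2·P(B_{13.2} ≥ 2.85) = 2(1 − Φ(2.85/√13.2)) ≈ 0.4328

By the reflection principle for Brownian motion, P(M_t ≥ a) = 2 · P(B_t ≥ a) for a ≥ 0. Since B_t ~ N(0, t), P(B_t ≥ 2.85) = 1 − Φ(2.85/√t) = 1 − Φ(2.85/√13.2) = 1 − Φ(0.7844). So
  P(M_{13.2} ≥ 2.85) = 2(1 − Φ(0.7844)) ≈ 0.4328.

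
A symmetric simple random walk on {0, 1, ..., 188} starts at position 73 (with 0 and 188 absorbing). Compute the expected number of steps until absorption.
E[τ | X_0 = 73] = 8395

Let v_k = E[τ | X_0 = k]. Boundary: v_0 = v_188 = 0. Recurrence: v_k = 1 + (v_{k-1} + v_{k+1})/2 for 1 ≤ k ≤ 187. The particular solution to v_k − (v_{k-1} + v_{k+1})/2 = 1 is v_k = −k^2. Adding homogeneous solution A + B k and matching boundaries gives v_k = k (188 − k). Substituting k = 73: v_73 = 73 · 115 = 8395.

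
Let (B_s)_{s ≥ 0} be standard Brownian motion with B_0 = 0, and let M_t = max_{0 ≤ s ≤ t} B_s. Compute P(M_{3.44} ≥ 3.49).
P(M_{3.44} ≥ 3.49) = 2·P(B_{3.44} ≥ 3.49) = 2(1 − Φ(3.49/√3.44)) ≈ 0.0599

By the reflection principle for Brownian motion, P(M_t ≥ a) = 2 · P(B_t ≥ a) for a ≥ 0. Since B_t ~ N(0, t), P(B_t ≥ 3.49) = 1 − Φ(3.49/√t) = 1 − Φ(3.49/√3.44) = 1 − Φ(1.8817). So
  P(M_{3.44} ≥ 3.49) = 2(1 − Φ(1.8817)) ≈ 0.0599.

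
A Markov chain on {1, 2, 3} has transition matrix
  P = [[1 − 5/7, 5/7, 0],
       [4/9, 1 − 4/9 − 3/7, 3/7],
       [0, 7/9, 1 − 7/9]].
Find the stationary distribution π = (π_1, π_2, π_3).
π = (343/1198, 2205/4792, 1215/4792)

This is a birth-death chain on three states, which satisfies detailed balance: π_1 · P_{12} = π_2 · P_{21} and π_2 · P_{23} = π_3 · P_{32}.
From π_1 · 5/7 = π_2 · 4/9: π_2/π_1 = (5/7)/(4/9) = 45/28.
From π_2 · 3/7 = π_3 · 7/9: π_3/π_2 = (3/7)/(7/9) = 27/49.
Take π_1 proportional to 1; then unnormalized π = (1, 45/28, 1215/1372). Normalize by dividing by the sum 1198/343:
  π = (343/1198, 2205/4792, 1215/4792).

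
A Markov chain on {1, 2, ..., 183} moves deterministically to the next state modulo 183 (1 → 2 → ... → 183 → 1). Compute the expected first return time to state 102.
E[T_102 | X_0 = 102] = 183

The chain cycles deterministically, so starting at state 102 it returns in exactly 183 steps. Equivalently, the stationary distribution is uniform π_j = 1/183 for every state j, so by Kac's formula E[T_102] = 1/π_102 = 183.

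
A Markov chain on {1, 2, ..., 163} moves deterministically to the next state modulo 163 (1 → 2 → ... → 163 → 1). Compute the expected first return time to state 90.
E[T_90 | X_0 = 90] = 163

The chain cycles deterministically, so starting at state 90 it returns in exactly 163 steps. Equivalently, the stationary distribution is uniform π_j = 1/163 for every state j, so by Kac's formula E[T_90] = 1/π_90 = 163.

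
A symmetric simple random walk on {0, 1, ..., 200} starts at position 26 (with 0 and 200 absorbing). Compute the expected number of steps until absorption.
E[τ | X_0 = 26] = 4524

Let v_k = E[τ | X_0 = k]. Boundary: v_0 = v_200 = 0. Recurrence: v_k = 1 + (v_{k-1} + v_{k+1})/2 for 1 ≤ k ≤ 199. The particular solution to v_k − (v_{k-1} + v_{k+1})/2 = 1 is v_k = −k^2. Adding homogeneous solution A + B k and matching boundaries gives v_k = k (200 − k). Substituting k = 26: v_26 = 26 · 174 = 4524.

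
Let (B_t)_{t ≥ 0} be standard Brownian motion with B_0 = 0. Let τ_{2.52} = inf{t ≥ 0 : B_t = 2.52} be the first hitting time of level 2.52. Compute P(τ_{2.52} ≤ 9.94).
P(τ_{2.52} ≤ 9.94) = 2(1 − Φ(2.52/√9.94)) = 2(1 − Φ(0.7993)) ≈ 0.4241

By the reflection principle for standard BM, P(τ_b ≤ t) = 2 · P(B_t ≥ b). Since B_t ~ N(0, t), P(B_t ≥ 2.52) = 1 − Φ(2.52/√t) = 1 − Φ(2.52/√9.94) = 1 − Φ(0.7993) ≈ 0.21206. Doubling: P(τ_{2.52} ≤ 9.94) ≈ 2 · 0.21206 = 0.42412 ≈ 0.4241.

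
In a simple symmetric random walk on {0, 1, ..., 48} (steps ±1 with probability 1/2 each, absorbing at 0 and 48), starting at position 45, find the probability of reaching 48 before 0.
P(hit 48 before 0) = 45/48 = 15/16

Let u_k = P(hit 48 before 0 | start at k). Then u_0 = 0, u_48 = 1, and u_k = u_{k-1}/2 + u_{k+1}/2 for 1 ≤ k ≤ 47. This harmonic recurrence is solved by u_k = k/48, giving u_45 = 45/48 = 15/16.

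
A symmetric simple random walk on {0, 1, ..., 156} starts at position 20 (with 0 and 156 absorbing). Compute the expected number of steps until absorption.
E[τ | X_0 = 20] = 2720

Let v_k = E[τ | X_0 = k]. Boundary: v_0 = v_156 = 0. Recurrence: v_k = 1 + (v_{k-1} + v_{k+1})/2 for 1 ≤ k ≤ 155. The particular solution to v_k − (v_{k-1} + v_{k+1})/2 = 1 is v_k = −k^2. Adding homogeneous solution A + B k and matching boundaries gives v_k = k (156 − k). Substituting k = 20: v_20 = 20 · 136 = 2720.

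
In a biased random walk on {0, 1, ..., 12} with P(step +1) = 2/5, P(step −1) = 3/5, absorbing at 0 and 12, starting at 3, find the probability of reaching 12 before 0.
P(hit 12 before 0) = (1 − (3/2)^3) / (1 − (3/2)^12) = 512/27755

Let u_k denote P(reach 12 before 0 | start at k). Boundary: u_0 = 0, u_12 = 1. Recurrence: u_k = 2/5·u_{k+1} + 3/5·u_{k-1} for 1 ≤ k ≤ 11. Try u_k = A + B·r^k with r = q/p = (3/5)/(2/5) = 3/2. Substitution satisfies the recurrence; boundary conditions give:
  u_k = (1 − r^k) / (1 − r^N) = (1 − (3/2)^3) / (1 − (3/2)^12) = 512/27755.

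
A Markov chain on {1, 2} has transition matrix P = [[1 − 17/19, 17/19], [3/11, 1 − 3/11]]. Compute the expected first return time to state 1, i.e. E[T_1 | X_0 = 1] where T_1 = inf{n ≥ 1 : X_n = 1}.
E[T_1 | X_0 = 1] = 1/π_1 = 244/57

For an irreducible recurrent Markov chain with stationary distribution π, E[T_i | X_0 = i] = 1/π_i (Kac's formula). Here π_1 = (3/11)/(17/19 + 3/11) = (3/11)/(244/209) = 57/244, so E[T_1 | X_0 = 1] = 1/π_1 = (17/19 + 3/11)/(3/11) = (244/209)/(3/11) = 244/57.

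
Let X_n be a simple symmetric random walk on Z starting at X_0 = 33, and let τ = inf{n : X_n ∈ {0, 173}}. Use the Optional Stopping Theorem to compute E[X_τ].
E[X_τ] = 33

X_n is a martingale and τ is a bounded-mean stopping time (indeed τ is finite a.s. with bounded expectation since the walk is in a bounded region). By the OST, E[X_τ] = E[X_0] = 33. Equivalently: E[X_τ] = 173 · P(hit 173 first) + 0 · P(hit 0 first) = 173 · (33/173) = 33.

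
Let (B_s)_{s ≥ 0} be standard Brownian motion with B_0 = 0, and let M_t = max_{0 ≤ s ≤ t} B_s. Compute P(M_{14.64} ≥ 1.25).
P(M_{14.64} ≥ 1.25) = 2·P(B_{14.64} ≥ 1.25) = 2(1 − Φ(1.25/√14.64)) ≈ 0.7439

By the reflection principle for Brownian motion, P(M_t ≥ a) = 2 · P(B_t ≥ a) for a ≥ 0. Since B_t ~ N(0, t), P(B_t ≥ 1.25) = 1 − Φ(1.25/√t) = 1 − Φ(1.25/√14.64) = 1 − Φ(0.3267). So
  P(M_{14.64} ≥ 1.25) = 2(1 − Φ(0.3267)) ≈ 0.7439.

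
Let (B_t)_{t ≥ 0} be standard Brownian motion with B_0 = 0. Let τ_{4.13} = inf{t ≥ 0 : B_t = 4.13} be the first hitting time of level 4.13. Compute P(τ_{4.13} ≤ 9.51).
P(τ_{4.13} ≤ 9.51) = 2(1 − Φ(4.13/√9.51)) = 2(1 − Φ(1.3392)) ≈ 0.1805

By the reflection principle for standard BM, P(τ_b ≤ t) = 2 · P(B_t ≥ b). Since B_t ~ N(0, t), P(B_t ≥ 4.13) = 1 − Φ(4.13/√t) = 1 − Φ(4.13/√9.51) = 1 − Φ(1.3392) ≈ 0.09025. Doubling: P(τ_{4.13} ≤ 9.51) ≈ 2 · 0.09025 = 0.18050 ≈ 0.1805.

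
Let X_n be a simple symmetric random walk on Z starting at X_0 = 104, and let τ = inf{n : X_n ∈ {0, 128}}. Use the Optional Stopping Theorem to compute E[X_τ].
E[X_τ] = 104

X_n is a martingale and τ is a bounded-mean stopping time (indeed τ is finite a.s. with bounded expectation since the walk is in a bounded region). By the OST, E[X_τ] = E[X_0] = 104. Equivalently: E[X_τ] = 128 · P(hit 128 first) + 0 · P(hit 0 first) = 128 · (104/128) = 104.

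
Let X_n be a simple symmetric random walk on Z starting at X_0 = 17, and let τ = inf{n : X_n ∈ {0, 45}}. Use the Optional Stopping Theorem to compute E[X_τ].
E[X_τ] = 17

X_n is a martingale and τ is a bounded-mean stopping time (indeed τ is finite a.s. with bounded expectation since the walk is in a bounded region). By the OST, E[X_τ] = E[X_0] = 17. Equivalently: E[X_τ] = 45 · P(hit 45 first) + 0 · P(hit 0 first) = 45 · (17/45) = 17.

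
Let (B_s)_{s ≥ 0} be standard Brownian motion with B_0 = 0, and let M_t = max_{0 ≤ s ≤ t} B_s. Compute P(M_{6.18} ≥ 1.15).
P(M_{6.18} ≥ 1.15) = 2·P(B_{6.18} ≥ 1.15) = 2(1 − Φ(1.15/√6.18)) ≈ 0.6437

By the reflection principle for Brownian motion, P(M_t ≥ a) = 2 · P(B_t ≥ a) for a ≥ 0. Since B_t ~ N(0, t), P(B_t ≥ 1.15) = 1 − Φ(1.15/√t) = 1 − Φ(1.15/√6.18) = 1 − Φ(0.4626). So
  P(M_{6.18} ≥ 1.15) = 2(1 − Φ(0.4626)) ≈ 0.6437.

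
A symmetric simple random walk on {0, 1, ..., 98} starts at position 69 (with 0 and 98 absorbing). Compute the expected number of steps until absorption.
E[τ | X_0 = 69] = 2001

Let v_k = E[τ | X_0 = k]. Boundary: v_0 = v_98 = 0. Recurrence: v_k = 1 + (v_{k-1} + v_{k+1})/2 for 1 ≤ k ≤ 97. The particular solution to v_k − (v_{k-1} + v_{k+1})/2 = 1 is v_k = −k^2. Adding homogeneous solution A + B k and matching boundaries gives v_k = k (98 − k). Substituting k = 69: v_69 = 69 · 29 = 2001.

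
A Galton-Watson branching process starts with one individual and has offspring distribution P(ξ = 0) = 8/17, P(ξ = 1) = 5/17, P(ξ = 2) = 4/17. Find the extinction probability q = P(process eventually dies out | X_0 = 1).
q = 1

Mean offspring μ = 0·8/17 + 1·5/17 + 2·4/17 = 13/17 ≤ 1. For μ ≤ 1 with offspring not concentrated at 1, the Galton-Watson process goes extinct almost surely, so q = 1.
(Algebraic check: The pgf is f(s) = 8/17 + 5/17·s + 4/17·s². The extinction probability q is the smallest fixed point of f in [0, 1]. Setting s = f(s):
  4/17·s² + (5/17 − 1)·s + 8/17 = 0
  4/17·s² − (8/17 + 4/17)·s + 8/17 = 0
which factors as (s − 1)·(4/17·s − 8/17) = 0, giving roots s = 1 and s = (8/17)/(4/17) = 2. Since 2 ≥ 1, the smallest root in [0, 1] is s = 1.)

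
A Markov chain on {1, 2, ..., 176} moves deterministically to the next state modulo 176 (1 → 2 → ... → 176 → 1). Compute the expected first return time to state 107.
E[T_107 | X_0 = 107] = 176

The chain cycles deterministically, so starting at state 107 it returns in exactly 176 steps. Equivalently, the stationary distribution is uniform π_j = 1/176 for every state j, so by Kac's formula E[T_107] = 1/π_107 = 176.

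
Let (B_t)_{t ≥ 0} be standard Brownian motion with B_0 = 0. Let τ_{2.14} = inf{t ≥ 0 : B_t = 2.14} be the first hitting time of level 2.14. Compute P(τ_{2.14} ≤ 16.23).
P(τ_{2.14} ≤ 16.23) = 2(1 − Φ(2.14/√16.23)) = 2(1 − Φ(0.5312)) ≈ 0.5953

By the reflection principle for standard BM, P(τ_b ≤ t) = 2 · P(B_t ≥ b). Since B_t ~ N(0, t), P(B_t ≥ 2.14) = 1 − Φ(2.14/√t) = 1 − Φ(2.14/√16.23) = 1 − Φ(0.5312) ≈ 0.29764. Doubling: P(τ_{2.14} ≤ 16.23) ≈ 2 · 0.29764 = 0.59528 ≈ 0.5953.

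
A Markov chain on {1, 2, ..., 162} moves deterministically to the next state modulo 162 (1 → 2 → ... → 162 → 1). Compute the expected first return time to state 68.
E[T_68 | X_0 = 68] = 162

The chain cycles deterministically, so starting at state 68 it returns in exactly 162 steps. Equivalently, the stationary distribution is uniform π_j = 1/162 for every state j, so by Kac's formula E[T_68] = 1/π_68 = 162.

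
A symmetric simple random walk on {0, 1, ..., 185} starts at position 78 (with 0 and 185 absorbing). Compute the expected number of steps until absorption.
E[τ | X_0 = 78] = 8346

Let v_k = E[τ | X_0 = k]. Boundary: v_0 = v_185 = 0. Recurrence: v_k = 1 + (v_{k-1} + v_{k+1})/2 for 1 ≤ k ≤ 184. The particular solution to v_k − (v_{k-1} + v_{k+1})/2 = 1 is v_k = −k^2. Adding homogeneous solution A + B k and matching boundaries gives v_k = k (185 − k). Substituting k = 78: v_78 = 78 · 107 = 8346.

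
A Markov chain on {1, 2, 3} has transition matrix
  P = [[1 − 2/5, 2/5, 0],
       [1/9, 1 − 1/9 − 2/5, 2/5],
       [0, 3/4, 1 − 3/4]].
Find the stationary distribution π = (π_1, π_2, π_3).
π = (25/163, 90/163, 48/163)

This is a birth-death chain on three states, which satisfies detailed balance: π_1 · P_{12} = π_2 · P_{21} and π_2 · P_{23} = π_3 · P_{32}.
From π_1 · 2/5 = π_2 · 1/9: π_2/π_1 = (2/5)/(1/9) = 18/5.
From π_2 · 2/5 = π_3 · 3/4: π_3/π_2 = (2/5)/(3/4) = 8/15.
Take π_1 proportional to 1; then unnormalized π = (1, 18/5, 48/25). Normalize by dividing by the sum 163/25:
  π = (25/163, 90/163, 48/163).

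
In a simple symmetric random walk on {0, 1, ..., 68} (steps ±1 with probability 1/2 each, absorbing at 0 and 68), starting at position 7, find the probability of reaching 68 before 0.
P(hit 68 before 0) = 7/68

Let u_k = P(hit 68 before 0 | start at k). Then u_0 = 0, u_68 = 1, and u_k = u_{k-1}/2 + u_{k+1}/2 for 1 ≤ k ≤ 67. This harmonic recurrence is solved by u_k = k/68, giving u_7 = 7/68.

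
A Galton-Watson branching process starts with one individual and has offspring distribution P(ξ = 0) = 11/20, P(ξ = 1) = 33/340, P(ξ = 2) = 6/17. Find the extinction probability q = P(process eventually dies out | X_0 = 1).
q = 1

Mean offspring μ = 0·11/20 + 1·33/340 + 2·6/17 = 273/340 ≤ 1. For μ ≤ 1 with offspring not concentrated at 1, the Galton-Watson process goes extinct almost surely, so q = 1.
(Algebraic check: The pgf is f(s) = 11/20 + 33/340·s + 6/17·s². The extinction probability q is the smallest fixed point of f in [0, 1]. Setting s = f(s):
  6/17·s² + (33/340 − 1)·s + 11/20 = 0
  6/17·s² − (11/20 + 6/17)·s + 11/20 = 0
which factors as (s − 1)·(6/17·s − 11/20) = 0, giving roots s = 1 and s = (11/20)/(6/17) = 187/120. Since 187/120 ≥ 1, the smallest root in [0, 1] is s = 1.)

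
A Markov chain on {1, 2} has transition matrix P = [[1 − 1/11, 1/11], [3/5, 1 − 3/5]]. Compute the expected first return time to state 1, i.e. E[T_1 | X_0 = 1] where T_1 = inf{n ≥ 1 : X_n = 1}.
E[T_1 | X_0 = 1] = 1/π_1 = 38/33

For an irreducible recurrent Markov chain with stationary distribution π, E[T_i | X_0 = i] = 1/π_i (Kac's formula). Here π_1 = (3/5)/(1/11 + 3/5) = (3/5)/(38/55) = 33/38, so E[T_1 | X_0 = 1] = 1/π_1 = (1/11 + 3/5)/(3/5) = (38/55)/(3/5) = 38/33.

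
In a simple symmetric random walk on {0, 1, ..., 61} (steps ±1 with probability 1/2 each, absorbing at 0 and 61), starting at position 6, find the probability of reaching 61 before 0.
P(hit 61 before 0) = 6/61

Let u_k = P(hit 61 before 0 | start at k). Then u_0 = 0, u_61 = 1, and u_k = u_{k-1}/2 + u_{k+1}/2 for 1 ≤ k ≤ 60. This harmonic recurrence is solved by u_k = k/61, giving u_6 = 6/61.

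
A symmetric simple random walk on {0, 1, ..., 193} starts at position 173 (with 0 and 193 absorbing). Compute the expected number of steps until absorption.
E[τ | X_0 = 173] = 3460

Let v_k = E[τ | X_0 = k]. Boundary: v_0 = v_193 = 0. Recurrence: v_k = 1 + (v_{k-1} + v_{k+1})/2 for 1 ≤ k ≤ 192. The particular solution to v_k − (v_{k-1} + v_{k+1})/2 = 1 is v_k = −k^2. Adding homogeneous solution A + B k and matching boundaries gives v_k = k (193 − k). Substituting k = 173: v_173 = 173 · 20 = 3460.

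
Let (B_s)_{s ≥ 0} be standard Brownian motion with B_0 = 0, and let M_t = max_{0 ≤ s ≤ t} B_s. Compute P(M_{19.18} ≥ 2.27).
P(M_{19.18} ≥ 2.27) = 2·P(B_{19.18} ≥ 2.27) = 2(1 − Φ(2.27/√19.18)) ≈ 0.6042

By the reflection principle for Brownian motion, P(M_t ≥ a) = 2 · P(B_t ≥ a) for a ≥ 0. Since B_t ~ N(0, t), P(B_t ≥ 2.27) = 1 − Φ(2.27/√t) = 1 − Φ(2.27/√19.18) = 1 − Φ(0.5183). So
  P(M_{19.18} ≥ 2.27) = 2(1 − Φ(0.5183)) ≈ 0.6042.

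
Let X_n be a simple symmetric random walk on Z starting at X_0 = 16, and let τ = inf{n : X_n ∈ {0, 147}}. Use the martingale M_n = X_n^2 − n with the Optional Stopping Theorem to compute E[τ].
E[τ] = 2096

M_n = X_n^2 − n is a martingale (since E[X_{n+1}^2 | F_n] = X_n^2 + 1). By OST (τ has finite mean in a bounded region), E[M_τ] = E[M_0] = X_0^2 − 0 = 16^2 = 256. Also E[M_τ] = E[X_τ^2] − E[τ]. The walk exits at 0 or 147, with P(hit 147 first) = 16/147, so E[X_τ^2] = 147^2 · 16/147 + 0 = 2352. Thus E[τ] = E[X_τ^2] − E[M_τ] = 2352 − 256 = 2096 = 16(147 − 16) = 2096.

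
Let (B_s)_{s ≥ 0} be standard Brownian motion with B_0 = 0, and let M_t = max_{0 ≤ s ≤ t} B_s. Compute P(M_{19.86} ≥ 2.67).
P(M_{19.86} ≥ 2.67) = 2·P(B_{19.86} ≥ 2.67) = 2(1 − Φ(2.67/√19.86)) ≈ 0.5491

By the reflection principle for Brownian motion, P(M_t ≥ a) = 2 · P(B_t ≥ a) for a ≥ 0. Since B_t ~ N(0, t), P(B_t ≥ 2.67) = 1 − Φ(2.67/√t) = 1 − Φ(2.67/√19.86) = 1 − Φ(0.5991). So
  P(M_{19.86} ≥ 2.67) = 2(1 − Φ(0.5991)) ≈ 0.5491.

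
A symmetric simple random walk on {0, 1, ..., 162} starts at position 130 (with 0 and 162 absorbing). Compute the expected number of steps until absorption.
E[τ | X_0 = 130] = 4160

Let v_k = E[τ | X_0 = k]. Boundary: v_0 = v_162 = 0. Recurrence: v_k = 1 + (v_{k-1} + v_{k+1})/2 for 1 ≤ k ≤ 161. The particular solution to v_k − (v_{k-1} + v_{k+1})/2 = 1 is v_k = −k^2. Adding homogeneous solution A + B k and matching boundaries gives v_k = k (162 − k). Substituting k = 130: v_130 = 130 · 32 = 4160.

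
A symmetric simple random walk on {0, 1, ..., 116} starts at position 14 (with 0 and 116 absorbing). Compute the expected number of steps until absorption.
E[τ | X_0 = 14] = 1428

Let v_k = E[τ | X_0 = k]. Boundary: v_0 = v_116 = 0. Recurrence: v_k = 1 + (v_{k-1} + v_{k+1})/2 for 1 ≤ k ≤ 115. The particular solution to v_k − (v_{k-1} + v_{k+1})/2 = 1 is v_k = −k^2. Adding homogeneous solution A + B k and matching boundaries gives v_k = k (116 − k). Substituting k = 14: v_14 = 14 · 102 = 1428.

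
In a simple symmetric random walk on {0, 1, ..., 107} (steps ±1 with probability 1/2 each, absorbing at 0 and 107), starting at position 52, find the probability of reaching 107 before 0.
P(hit 107 before 0) = 52/107

Let u_k = P(hit 107 before 0 | start at k). Then u_0 = 0, u_107 = 1, and u_k = u_{k-1}/2 + u_{k+1}/2 for 1 ≤ k ≤ 106. This harmonic recurrence is solved by u_k = k/107, giving u_52 = 52/107.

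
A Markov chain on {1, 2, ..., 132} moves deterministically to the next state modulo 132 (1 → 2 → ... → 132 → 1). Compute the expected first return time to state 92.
E[T_92 | X_0 = 92] = 132

The chain cycles deterministically, so starting at state 92 it returns in exactly 132 steps. Equivalently, the stationary distribution is uniform π_j = 1/132 for every state j, so by Kac's formula E[T_92] = 1/π_92 = 132.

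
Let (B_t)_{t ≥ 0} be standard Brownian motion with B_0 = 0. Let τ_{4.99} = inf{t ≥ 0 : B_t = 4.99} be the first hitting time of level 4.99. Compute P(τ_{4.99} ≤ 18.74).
P(τ_{4.99} ≤ 18.74) = 2(1 − Φ(4.99/√18.74)) = 2(1 − Φ(1.1527)) ≈ 0.2490

By the reflection principle for standard BM, P(τ_b ≤ t) = 2 · P(B_t ≥ b). Since B_t ~ N(0, t), P(B_t ≥ 4.99) = 1 − Φ(4.99/√t) = 1 − Φ(4.99/√18.74) = 1 − Φ(1.1527) ≈ 0.12452. Doubling: P(τ_{4.99} ≤ 18.74) ≈ 2 · 0.12452 = 0.24904 ≈ 0.2490.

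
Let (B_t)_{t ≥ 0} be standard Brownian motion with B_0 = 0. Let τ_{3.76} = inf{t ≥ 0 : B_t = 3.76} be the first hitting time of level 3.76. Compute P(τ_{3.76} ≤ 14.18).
P(τ_{3.76} ≤ 14.18) = 2(1 − Φ(3.76/√14.18)) = 2(1 − Φ(0.9985)) ≈ 0.3180

By the reflection principle for standard BM, P(τ_b ≤ t) = 2 · P(B_t ≥ b). Since B_t ~ N(0, t), P(B_t ≥ 3.76) = 1 − Φ(3.76/√t) = 1 − Φ(3.76/√14.18) = 1 − Φ(0.9985) ≈ 0.15902. Doubling: P(τ_{3.76} ≤ 14.18) ≈ 2 · 0.15902 = 0.31804 ≈ 0.3180.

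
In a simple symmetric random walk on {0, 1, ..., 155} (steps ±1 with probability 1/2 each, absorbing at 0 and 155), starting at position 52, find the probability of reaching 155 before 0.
P(hit 155 before 0) = 52/155

Let u_k = P(hit 155 before 0 | start at k). Then u_0 = 0, u_155 = 1, and u_k = u_{k-1}/2 + u_{k+1}/2 for 1 ≤ k ≤ 154. This harmonic recurrence is solved by u_k = k/155, giving u_52 = 52/155.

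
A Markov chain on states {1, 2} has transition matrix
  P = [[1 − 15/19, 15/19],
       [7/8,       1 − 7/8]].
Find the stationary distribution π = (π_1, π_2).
π_1 = 133/253, π_2 = 120/253

Solve πP = π with π_1 + π_2 = 1. From πP = π: π_1 · (1 − 15/19) + π_2 · 7/8 = π_1 ⇒ π_2 · 7/8 = π_1 · 15/19 ⇒ π_2/π_1 = (15/19)/(7/8) = 120/133. Together with π_1 + π_2 = 1:
  π_1 = (7/8)/(15/19 + 7/8) = (7/8)/(253/152) = 133/253,
  π_2 = (15/19)/(15/19 + 7/8) = (15/19)/(253/152) = 120/253.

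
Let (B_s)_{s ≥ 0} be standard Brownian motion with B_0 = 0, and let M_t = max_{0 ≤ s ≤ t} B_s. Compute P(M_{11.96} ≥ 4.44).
P(M_{11.96} ≥ 4.44) = 2·P(B_{11.96} ≥ 4.44) = 2(1 − Φ(4.44/√11.96)) ≈ 0.1992

By the reflection principle for Brownian motion, P(M_t ≥ a) = 2 · P(B_t ≥ a) for a ≥ 0. Since B_t ~ N(0, t), P(B_t ≥ 4.44) = 1 − Φ(4.44/√t) = 1 − Φ(4.44/√11.96) = 1 − Φ(1.2839). So
  P(M_{11.96} ≥ 4.44) = 2(1 − Φ(1.2839)) ≈ 0.1992.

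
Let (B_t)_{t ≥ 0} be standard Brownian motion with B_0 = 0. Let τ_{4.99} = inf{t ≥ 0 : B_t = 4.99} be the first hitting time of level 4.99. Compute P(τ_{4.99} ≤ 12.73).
P(τ_{4.99} ≤ 12.73) = 2(1 − Φ(4.99/√12.73)) = 2(1 − Φ(1.3986)) ≈ 0.1619

By the reflection principle for standard BM, P(τ_b ≤ t) = 2 · P(B_t ≥ b). Since B_t ~ N(0, t), P(B_t ≥ 4.99) = 1 − Φ(4.99/√t) = 1 − Φ(4.99/√12.73) = 1 − Φ(1.3986) ≈ 0.08097. Doubling: P(τ_{4.99} ≤ 12.73) ≈ 2 · 0.08097 = 0.16194 ≈ 0.1619.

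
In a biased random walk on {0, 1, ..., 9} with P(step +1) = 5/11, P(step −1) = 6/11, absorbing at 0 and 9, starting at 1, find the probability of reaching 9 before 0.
P(hit 9 before 0) = (1 − (6/5)^1) / (1 − (6/5)^9) = 390625/8124571

Let u_k denote P(reach 9 before 0 | start at k). Boundary: u_0 = 0, u_9 = 1. Recurrence: u_k = 5/11·u_{k+1} + 6/11·u_{k-1} for 1 ≤ k ≤ 8. Try u_k = A + B·r^k with r = q/p = (6/11)/(5/11) = 6/5. Substitution satisfies the recurrence; boundary conditions give:
  u_k = (1 − r^k) / (1 − r^N) = (1 − (6/5)^1) / (1 − (6/5)^9) = 390625/8124571.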